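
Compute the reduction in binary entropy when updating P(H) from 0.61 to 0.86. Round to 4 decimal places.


H_before = -p*log2(p) - (1-p)*log2(1-p) for p=0.61: 0.9648
H_after for p=0.86: 0.5842
Reduction = 0.9648 - 0.5842 = 0.3806

0.3806


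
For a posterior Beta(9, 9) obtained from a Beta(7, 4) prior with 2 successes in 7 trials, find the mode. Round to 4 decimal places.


Mode = (alpha - 1) / (alpha + beta - 2)
= 8 / 16
= 0.5

0.5


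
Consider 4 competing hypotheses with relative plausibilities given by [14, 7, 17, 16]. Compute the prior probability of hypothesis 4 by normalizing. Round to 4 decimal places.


Sum of weights = 14 + 7 + 17 + 16 = 54
Normalized prior for H4 = 16 / 54
= 0.2963

0.2963


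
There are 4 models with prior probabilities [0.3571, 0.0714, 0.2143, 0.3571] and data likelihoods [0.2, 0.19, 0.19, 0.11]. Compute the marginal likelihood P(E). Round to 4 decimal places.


P(E) = sum over models of P(M_i) * P(E|M_i)
= 0.3571*0.2 + 0.0714*0.19 + 0.2143*0.19 + 0.3571*0.11
= 0.165

0.165


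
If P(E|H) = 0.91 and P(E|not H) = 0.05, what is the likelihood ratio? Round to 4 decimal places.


Likelihood ratio = P(E|H) / P(E|not H)
= 0.91 / 0.05
= 18.2

18.2


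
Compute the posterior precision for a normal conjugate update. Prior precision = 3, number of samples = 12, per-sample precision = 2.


tau_post = tau_0 + n * tau
= 3 + 12 * 2 = 27

27


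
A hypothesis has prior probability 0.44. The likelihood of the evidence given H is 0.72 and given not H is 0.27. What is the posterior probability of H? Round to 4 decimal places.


Using Bayes' theorem:
P(E) = 0.44 * 0.72 + 0.56 * 0.27
P(E) = 0.468
P(H|E) = (0.44 * 0.72) / 0.468 = 0.6769

0.6769


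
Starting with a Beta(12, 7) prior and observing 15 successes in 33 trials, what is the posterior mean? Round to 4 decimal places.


Posterior parameters: alpha = 12 + 15 = 27
beta = 7 + 18 = 25
Posterior mean = alpha / (alpha + beta) = 27 / 52
= 0.5192

0.5192


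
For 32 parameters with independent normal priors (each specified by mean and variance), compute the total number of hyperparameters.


A normal prior has 2 hyperparameters per parameter.
Total = 32 * 2 = 64

64


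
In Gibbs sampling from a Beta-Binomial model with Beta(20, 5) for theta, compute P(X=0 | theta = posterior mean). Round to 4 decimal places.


Posterior mean = alpha/(alpha+beta) = 20/25 = 0.8
P(X=0|theta=mean) = 1 - theta = 0.2

0.2


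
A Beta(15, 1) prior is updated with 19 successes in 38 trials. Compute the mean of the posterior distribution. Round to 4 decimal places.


After update: Beta(34, 20)
Mean = 34 / (34 + 20) = 34 / 54
= 0.6296

0.6296


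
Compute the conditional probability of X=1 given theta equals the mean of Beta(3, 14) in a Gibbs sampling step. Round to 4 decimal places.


Mean of Beta(3, 14) = 0.1765
P(X=1 | theta=0.1765) = 0.1765

0.1765


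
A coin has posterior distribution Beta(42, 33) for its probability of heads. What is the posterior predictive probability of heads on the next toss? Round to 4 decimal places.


Posterior predictive = E[theta] = alpha/(alpha+beta)
= 42/75
= 0.56

0.56


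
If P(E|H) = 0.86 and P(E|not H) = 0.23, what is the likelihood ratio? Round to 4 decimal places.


Likelihood ratio = P(E|H) / P(E|not H)
= 0.86 / 0.23
= 3.7391

3.7391


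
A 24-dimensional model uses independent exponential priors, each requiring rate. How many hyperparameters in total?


Per parameter: 1 (rate).
Total = 24 * 1 = 24

24


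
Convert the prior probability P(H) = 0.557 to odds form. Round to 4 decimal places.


P(not H) = 1 - 0.557 = 0.443
Odds = 0.557 / 0.443 = 1.2573

1.2573


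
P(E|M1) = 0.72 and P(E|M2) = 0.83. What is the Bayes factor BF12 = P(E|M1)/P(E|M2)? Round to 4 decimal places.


Bayes factor BF12 = P(E|M1) / P(E|M2)
= 0.72 / 0.83
= 0.8675

0.8675


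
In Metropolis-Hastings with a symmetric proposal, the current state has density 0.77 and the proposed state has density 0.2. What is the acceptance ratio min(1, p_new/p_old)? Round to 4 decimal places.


Ratio = p_new / p_old = 0.2 / 0.77 = 0.2597
Acceptance = min(1, 0.2597) = 0.2597

0.2597


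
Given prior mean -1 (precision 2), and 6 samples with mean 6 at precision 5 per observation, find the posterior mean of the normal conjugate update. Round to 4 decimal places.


The posterior mean is a precision-weighted average of prior and data.
Post. prec. = 2 + 30 = 32
Post. mean = (-2 + 180)/32 = 178/32 = 5.5625

5.5625


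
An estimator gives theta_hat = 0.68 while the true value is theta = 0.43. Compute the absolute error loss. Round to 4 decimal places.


The absolute error loss is |theta_hat - theta|
= |0.68 - 0.43|
= 0.25

0.25


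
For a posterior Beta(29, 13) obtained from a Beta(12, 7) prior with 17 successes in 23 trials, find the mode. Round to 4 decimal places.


Mode = (alpha - 1) / (alpha + beta - 2)
= 28 / 40
= 0.7

0.7


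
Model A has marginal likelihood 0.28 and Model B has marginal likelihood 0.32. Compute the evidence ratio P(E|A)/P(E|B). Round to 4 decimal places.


Evidence ratio = P(E|A) / P(E|B)
= 0.28 / 0.32
= 0.875

0.875


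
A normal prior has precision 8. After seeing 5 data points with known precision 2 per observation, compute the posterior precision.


In the conjugate normal model, precisions add:
tau_posterior = tau_prior + n * tau_data
= 8 + 5*2 = 18

18


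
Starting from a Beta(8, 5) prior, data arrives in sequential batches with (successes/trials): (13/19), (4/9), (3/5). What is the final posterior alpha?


In sequential Bayesian updating, we sum all successes.
Total successes = 20
Final alpha = 8 + 20 = 28

28


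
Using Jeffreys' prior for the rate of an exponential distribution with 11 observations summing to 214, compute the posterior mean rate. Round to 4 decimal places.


Jeffreys' prior leads to posterior Gamma(11, 214).
Mean = 11/214 = 0.0514

0.0514


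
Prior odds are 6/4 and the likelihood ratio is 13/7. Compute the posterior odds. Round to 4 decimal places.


Posterior odds = prior odds * likelihood ratio
= (6/4) * (13/7)
= 78 / 28
= 2.7857

2.7857


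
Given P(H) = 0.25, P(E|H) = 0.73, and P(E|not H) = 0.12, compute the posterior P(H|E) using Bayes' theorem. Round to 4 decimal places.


By Bayes' theorem: P(H|E) = P(E|H)*P(H) / P(E)
P(E) = P(E|H)*P(H) + P(E|not H)*P(not H)
P(E) = 0.73*0.25 + 0.12*0.75 = 0.2725
P(H|E) = 0.73*0.25 / 0.2725 = 0.6697

0.6697


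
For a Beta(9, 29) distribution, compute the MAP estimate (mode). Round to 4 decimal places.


MAP = mode = (a-1)/(a+b-2)
= (9-1)/(9+29-2)
= 8/36 = 0.2222

0.2222


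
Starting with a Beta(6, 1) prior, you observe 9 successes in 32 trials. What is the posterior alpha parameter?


For a Beta-Binomial conjugate model:
Posterior alpha = prior alpha + number of successes
= 6 + 9 = 15

15


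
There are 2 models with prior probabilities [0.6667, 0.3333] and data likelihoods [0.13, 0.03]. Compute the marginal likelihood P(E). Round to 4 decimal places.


P(E) = sum over models of P(M_i) * P(E|M_i)
= 0.6667*0.13 + 0.3333*0.03
= 0.0967

0.0967


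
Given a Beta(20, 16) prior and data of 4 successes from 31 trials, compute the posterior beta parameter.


Number of failures = 31 - 4 = 27
Posterior beta = 16 + 27 = 43

43


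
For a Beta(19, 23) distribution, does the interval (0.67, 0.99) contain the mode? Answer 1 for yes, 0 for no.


Mode of Beta(a,b) = (a-1)/(a+b-2)
= (19-1)/(19+23-2) = 0.45
Check: 0.67 <= 0.45 <= 0.99?
Result: 0

0


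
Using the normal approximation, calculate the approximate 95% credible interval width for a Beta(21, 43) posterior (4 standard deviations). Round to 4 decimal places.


Var(Beta) = 21*43/(64^2 * 65) = 0.0034
SD = 0.0582
Width ~ 4*SD = 0.233

0.233


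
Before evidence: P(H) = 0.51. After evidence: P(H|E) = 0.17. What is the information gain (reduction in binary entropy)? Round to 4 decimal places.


Prior entropy = 0.9997
Posterior entropy = 0.6577
Information gain = 0.9997 - 0.6577 = 0.342

0.342


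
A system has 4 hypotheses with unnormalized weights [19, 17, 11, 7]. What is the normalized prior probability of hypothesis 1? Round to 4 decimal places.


The normalized prior is the weight divided by the total.
Total weight = 54
P(H1) = 19 / 54 = 0.3519

0.3519


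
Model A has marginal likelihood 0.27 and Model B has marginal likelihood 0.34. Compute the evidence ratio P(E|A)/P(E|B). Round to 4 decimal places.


Evidence ratio = P(E|A) / P(E|B)
= 0.27 / 0.34
= 0.7941

0.7941


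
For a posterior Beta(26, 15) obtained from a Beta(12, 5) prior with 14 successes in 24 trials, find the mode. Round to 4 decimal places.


Mode = (alpha - 1) / (alpha + beta - 2)
= 25 / 39
= 0.641

0.641


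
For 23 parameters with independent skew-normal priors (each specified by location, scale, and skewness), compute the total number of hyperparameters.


A skew-normal prior has 3 hyperparameters per parameter.
Total = 23 * 3 = 69

69


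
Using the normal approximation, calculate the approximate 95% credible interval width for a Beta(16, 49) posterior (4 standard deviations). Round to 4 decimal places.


Var(Beta) = 16*49/(65^2 * 66) = 0.0028
SD = 0.053
Width ~ 4*SD = 0.2121

0.2121


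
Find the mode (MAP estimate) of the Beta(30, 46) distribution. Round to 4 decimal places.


For Beta(a,b) with a,b > 1:
Mode = (a-1)/(a+b-2) = (30-1)/(76-2)
= 29/74 = 0.3919

0.3919


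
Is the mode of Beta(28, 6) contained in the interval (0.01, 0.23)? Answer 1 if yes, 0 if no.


Mode = (a-1)/(a+b-2) = 27/32 = 0.8438
Interval: (0.01, 0.23)
Contains mode? 0

0


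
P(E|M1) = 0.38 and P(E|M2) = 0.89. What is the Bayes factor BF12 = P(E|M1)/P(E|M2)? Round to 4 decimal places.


Bayes factor BF12 = P(E|M1) / P(E|M2)
= 0.38 / 0.89
= 0.427

0.427


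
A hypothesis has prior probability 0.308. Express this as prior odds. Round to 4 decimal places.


Odds = P(H) / P(not H) = 0.308 / 0.692
= 0.4451

0.4451


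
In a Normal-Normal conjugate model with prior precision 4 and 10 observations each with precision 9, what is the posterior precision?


Posterior precision = prior precision + n * observation precision
= 4 + 10 * 9
= 4 + 90 = 94

94


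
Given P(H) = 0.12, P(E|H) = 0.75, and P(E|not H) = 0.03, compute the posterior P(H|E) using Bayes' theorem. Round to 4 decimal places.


By Bayes' theorem: P(H|E) = P(E|H)*P(H) / P(E)
P(E) = P(E|H)*P(H) + P(E|not H)*P(not H)
P(E) = 0.75*0.12 + 0.03*0.88 = 0.1164
P(H|E) = 0.75*0.12 / 0.1164 = 0.7732

0.7732


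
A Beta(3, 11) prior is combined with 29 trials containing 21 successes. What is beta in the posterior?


In conjugate updating:
beta_posterior = beta_prior + (n - k)
= 11 + (29 - 21)
= 11 + 8 = 19

19


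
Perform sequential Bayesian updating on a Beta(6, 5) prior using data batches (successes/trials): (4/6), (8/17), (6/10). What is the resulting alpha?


Accumulate successes: 18
Posterior alpha = prior alpha + sum of successes
= 6 + 18 = 24

24


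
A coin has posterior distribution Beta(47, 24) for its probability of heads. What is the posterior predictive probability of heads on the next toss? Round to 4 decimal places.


Posterior predictive = E[theta] = alpha/(alpha+beta)
= 47/71
= 0.662

0.662


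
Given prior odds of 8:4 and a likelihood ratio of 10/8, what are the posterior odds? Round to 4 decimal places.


Posterior odds = prior odds * LR
Prior odds = 8/4 = 2.0
LR = 10/8 = 1.25
Posterior odds = 2.0 * 1.25 = 2.5

2.5


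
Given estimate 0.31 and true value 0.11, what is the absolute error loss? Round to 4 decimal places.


Absolute error = |estimate - true|
= |0.2| = 0.2

0.2


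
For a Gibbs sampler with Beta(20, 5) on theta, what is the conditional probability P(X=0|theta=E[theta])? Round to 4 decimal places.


E[theta] = 20/(20+5) = 0.8
P(X=0|theta) = 1 - theta = 0.2

0.2


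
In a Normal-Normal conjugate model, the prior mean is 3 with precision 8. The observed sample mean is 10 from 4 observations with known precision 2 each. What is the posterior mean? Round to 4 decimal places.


Posterior precision = tau0 + n*tau = 8 + 4*2 = 16
Posterior mean = (tau0*mu0 + n*tau*xbar) / posterior_precision
= (8*3 + 4*2*10) / 16
= 104 / 16 = 6.5

6.5


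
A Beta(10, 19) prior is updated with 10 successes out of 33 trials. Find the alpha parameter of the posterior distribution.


In the Beta-Binomial conjugate update:
alpha_post = alpha_prior + successes
= 10 + 10
= 20

20


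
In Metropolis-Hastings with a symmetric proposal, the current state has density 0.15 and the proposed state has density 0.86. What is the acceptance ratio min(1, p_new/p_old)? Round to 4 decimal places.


Ratio = p_new / p_old = 0.86 / 0.15 = 5.7333
Acceptance = min(1, 5.7333) = 1.0

1.0


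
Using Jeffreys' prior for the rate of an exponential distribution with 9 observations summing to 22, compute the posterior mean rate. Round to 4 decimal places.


Jeffreys' prior leads to posterior Gamma(9, 22).
Mean = 9/22 = 0.4091

0.4091


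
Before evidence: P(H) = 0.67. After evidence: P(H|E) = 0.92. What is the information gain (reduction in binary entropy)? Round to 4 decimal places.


Prior entropy = 0.9149
Posterior entropy = 0.4022
Information gain = 0.9149 - 0.4022 = 0.5127

0.5127


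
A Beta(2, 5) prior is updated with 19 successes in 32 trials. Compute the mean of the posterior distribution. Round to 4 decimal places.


After update: Beta(21, 18)
Mean = 21 / (21 + 18) = 21 / 39
= 0.5385

0.5385


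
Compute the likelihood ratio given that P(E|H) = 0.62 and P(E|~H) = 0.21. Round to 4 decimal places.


LR = P(E|H) / P(E|~H)
= 0.62 / 0.21 = 2.9524

2.9524


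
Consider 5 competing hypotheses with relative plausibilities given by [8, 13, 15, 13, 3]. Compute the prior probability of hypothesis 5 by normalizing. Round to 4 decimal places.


Sum of weights = 8 + 13 + 15 + 13 + 3 = 52
Normalized prior for H5 = 3 / 52
= 0.0577

0.0577


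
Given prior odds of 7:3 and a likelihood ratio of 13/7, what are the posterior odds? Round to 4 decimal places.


Posterior odds = prior odds * LR
Prior odds = 7/3 = 2.3333
LR = 13/7 = 1.8571
Posterior odds = 2.3333 * 1.8571 = 4.3333

4.3333


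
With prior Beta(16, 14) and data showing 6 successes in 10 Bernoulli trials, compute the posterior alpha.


Conjugate update: alpha_posterior = alpha_prior + k
= 16 + 6 = 22

22


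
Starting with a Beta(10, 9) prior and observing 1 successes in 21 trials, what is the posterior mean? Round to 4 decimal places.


Posterior parameters: alpha = 10 + 1 = 11
beta = 9 + 20 = 29
Posterior mean = alpha / (alpha + beta) = 11 / 40
= 0.275

0.275


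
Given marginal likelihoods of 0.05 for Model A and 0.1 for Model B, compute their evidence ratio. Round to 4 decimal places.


Ratio = ML(A) / ML(B) = 0.05/0.1
= 0.5

0.5


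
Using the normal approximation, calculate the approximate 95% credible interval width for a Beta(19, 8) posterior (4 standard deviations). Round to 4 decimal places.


Var(Beta) = 19*8/(27^2 * 28) = 0.0074
SD = 0.0863
Width ~ 4*SD = 0.3452

0.3452


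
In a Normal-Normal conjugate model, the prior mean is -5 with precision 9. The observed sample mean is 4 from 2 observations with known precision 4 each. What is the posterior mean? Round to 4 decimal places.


Posterior precision = tau0 + n*tau = 9 + 2*4 = 17
Posterior mean = (tau0*mu0 + n*tau*xbar) / posterior_precision
= (9*-5 + 2*4*4) / 17
= -13 / 17 = -0.7647

-0.7647


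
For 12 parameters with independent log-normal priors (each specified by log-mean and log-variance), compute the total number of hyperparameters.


A log-normal prior has 2 hyperparameters per parameter.
Total = 12 * 2 = 24

24


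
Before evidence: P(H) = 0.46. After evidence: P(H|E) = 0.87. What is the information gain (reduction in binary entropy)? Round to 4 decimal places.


Prior entropy = 0.9954
Posterior entropy = 0.5574
Information gain = 0.9954 - 0.5574 = 0.4379

0.4379


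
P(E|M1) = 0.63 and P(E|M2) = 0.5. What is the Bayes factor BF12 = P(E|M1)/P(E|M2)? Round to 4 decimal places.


Bayes factor BF12 = P(E|M1) / P(E|M2)
= 0.63 / 0.5
= 1.26

1.26


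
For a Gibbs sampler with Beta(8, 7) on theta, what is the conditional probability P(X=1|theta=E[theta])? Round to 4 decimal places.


E[theta] = 8/(8+7) = 0.5333
P(X=1|theta) = theta = 0.5333

0.5333


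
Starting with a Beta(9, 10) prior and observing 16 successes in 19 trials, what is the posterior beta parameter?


Posterior beta = prior beta + failures
Failures = 19 - 16 = 3
beta_post = 10 + 3 = 13

13


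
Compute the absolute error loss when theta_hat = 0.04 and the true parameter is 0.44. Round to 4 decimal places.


L = |theta_hat - theta_true|
= |0.04 - 0.44| = 0.4

0.4


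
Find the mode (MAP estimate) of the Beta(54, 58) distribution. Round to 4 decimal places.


For Beta(a,b) with a,b > 1:
Mode = (a-1)/(a+b-2) = (54-1)/(112-2)
= 53/110 = 0.4818

0.4818


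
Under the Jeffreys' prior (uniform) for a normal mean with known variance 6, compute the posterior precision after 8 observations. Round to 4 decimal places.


Prior precision = 0 (flat prior).
Post. prec. = 0 + n/var = 8/6 = 1.3333

1.3333


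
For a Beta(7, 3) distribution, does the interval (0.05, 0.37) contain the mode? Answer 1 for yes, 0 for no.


Mode of Beta(a,b) = (a-1)/(a+b-2)
= (7-1)/(7+3-2) = 0.75
Check: 0.05 <= 0.75 <= 0.37?
Result: 0

0


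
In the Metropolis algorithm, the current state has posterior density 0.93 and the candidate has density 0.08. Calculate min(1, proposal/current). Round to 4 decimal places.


Ratio = 0.08/0.93 = 0.086
Acceptance probability = min(1, 0.086)
= 0.086

0.086


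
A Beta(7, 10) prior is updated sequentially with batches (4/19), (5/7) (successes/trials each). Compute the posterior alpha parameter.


Sequential conjugate updating is equivalent to a single batch update.
Total successes across all batches = 9
alpha_posterior = alpha_prior + total_successes = 7 + 9
= 16

16


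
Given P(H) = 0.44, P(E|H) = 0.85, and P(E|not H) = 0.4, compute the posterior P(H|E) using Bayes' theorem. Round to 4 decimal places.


By Bayes' theorem: P(H|E) = P(E|H)*P(H) / P(E)
P(E) = P(E|H)*P(H) + P(E|not H)*P(not H)
P(E) = 0.85*0.44 + 0.4*0.56 = 0.598
P(H|E) = 0.85*0.44 / 0.598 = 0.6254

0.6254


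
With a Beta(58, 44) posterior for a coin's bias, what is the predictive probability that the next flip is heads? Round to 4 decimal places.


The predictive probability equals the posterior mean.
P(next = heads) = alpha / (alpha + beta)
= 58 / 102 = 0.5686

0.5686


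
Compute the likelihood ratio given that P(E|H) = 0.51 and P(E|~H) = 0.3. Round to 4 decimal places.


LR = P(E|H) / P(E|~H)
= 0.51 / 0.3 = 1.7

1.7


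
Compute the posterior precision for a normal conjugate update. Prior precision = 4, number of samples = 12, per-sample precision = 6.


tau_post = tau_0 + n * tau
= 4 + 12 * 6 = 76

76


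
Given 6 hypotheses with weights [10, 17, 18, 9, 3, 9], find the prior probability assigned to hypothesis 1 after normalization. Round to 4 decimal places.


To normalize, divide each weight by the sum of all weights.
Sum = 66
Prior(H1) = 10/66 = 0.1515

0.1515


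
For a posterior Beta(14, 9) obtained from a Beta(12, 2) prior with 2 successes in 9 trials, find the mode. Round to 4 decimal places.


Mode = (alpha - 1) / (alpha + beta - 2)
= 13 / 21
= 0.619

0.619


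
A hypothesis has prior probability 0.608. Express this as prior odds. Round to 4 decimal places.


Odds = P(H) / P(not H) = 0.608 / 0.392
= 1.551

1.551


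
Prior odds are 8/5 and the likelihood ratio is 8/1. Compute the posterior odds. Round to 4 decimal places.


Posterior odds = prior odds * likelihood ratio
= (8/5) * (8/1)
= 64 / 5
= 12.8

12.8


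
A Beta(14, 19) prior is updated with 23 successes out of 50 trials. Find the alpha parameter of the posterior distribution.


In the Beta-Binomial conjugate update:
alpha_post = alpha_prior + successes
= 14 + 23
= 37

37


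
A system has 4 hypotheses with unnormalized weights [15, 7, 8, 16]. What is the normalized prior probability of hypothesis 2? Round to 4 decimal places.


The normalized prior is the weight divided by the total.
Total weight = 46
P(H2) = 7 / 46 = 0.1522

0.1522


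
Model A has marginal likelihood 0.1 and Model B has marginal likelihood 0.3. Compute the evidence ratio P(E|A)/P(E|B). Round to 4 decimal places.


Evidence ratio = P(E|A) / P(E|B)
= 0.1 / 0.3
= 0.3333

0.3333


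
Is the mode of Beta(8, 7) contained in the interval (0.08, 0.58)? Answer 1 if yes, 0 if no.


Mode = (a-1)/(a+b-2) = 7/13 = 0.5385
Interval: (0.08, 0.58)
Contains mode? 1

1


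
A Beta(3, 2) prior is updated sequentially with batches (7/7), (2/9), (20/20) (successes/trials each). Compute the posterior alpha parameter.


Sequential conjugate updating is equivalent to a single batch update.
Total successes across all batches = 29
alpha_posterior = alpha_prior + total_successes = 3 + 29
= 32

32


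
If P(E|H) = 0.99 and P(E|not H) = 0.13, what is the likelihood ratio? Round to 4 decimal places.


Likelihood ratio = P(E|H) / P(E|not H)
= 0.99 / 0.13
= 7.6154

7.6154


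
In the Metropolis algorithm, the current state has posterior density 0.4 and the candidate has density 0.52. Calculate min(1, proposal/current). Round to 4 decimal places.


Ratio = 0.52/0.4 = 1.3
Acceptance probability = min(1, 1.3)
= 1.0

1.0


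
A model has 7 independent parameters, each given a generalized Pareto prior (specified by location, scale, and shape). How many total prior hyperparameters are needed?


Each generalized Pareto prior needs 3 hyperparameters (location, scale, and shape).
Total = 3 * 7 = 21

21


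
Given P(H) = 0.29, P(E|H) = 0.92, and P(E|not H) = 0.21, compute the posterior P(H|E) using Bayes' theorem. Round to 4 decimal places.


By Bayes' theorem: P(H|E) = P(E|H)*P(H) / P(E)
P(E) = P(E|H)*P(H) + P(E|not H)*P(not H)
P(E) = 0.92*0.29 + 0.21*0.71 = 0.4159
P(H|E) = 0.92*0.29 / 0.4159 = 0.6415

0.6415


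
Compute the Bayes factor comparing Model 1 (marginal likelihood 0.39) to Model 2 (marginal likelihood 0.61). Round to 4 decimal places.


BF12 = marginal likelihood of M1 / marginal likelihood of M2
= 0.39/0.61
= 0.6393

0.6393


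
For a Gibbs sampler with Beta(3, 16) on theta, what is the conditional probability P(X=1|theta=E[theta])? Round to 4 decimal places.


E[theta] = 3/(3+16) = 0.1579
P(X=1|theta) = theta = 0.1579

0.1579


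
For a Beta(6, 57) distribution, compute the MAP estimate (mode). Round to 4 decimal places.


MAP = mode = (a-1)/(a+b-2)
= (6-1)/(6+57-2)
= 5/61 = 0.082

0.082


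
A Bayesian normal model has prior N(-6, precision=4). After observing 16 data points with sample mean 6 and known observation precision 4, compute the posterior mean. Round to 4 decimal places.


Posterior mean = (prior_precision * prior_mean + n * data_precision * data_mean) / (prior_precision + n * data_precision)
Numerator = 4*-6 + 16*4*6 = 360
Denominator = 4 + 16*4 = 68
Posterior mean = 5.2941

5.2941


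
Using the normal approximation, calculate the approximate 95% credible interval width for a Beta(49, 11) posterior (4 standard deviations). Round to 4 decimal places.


Var(Beta) = 49*11/(60^2 * 61) = 0.0025
SD = 0.0495
Width ~ 4*SD = 0.1982

0.1982


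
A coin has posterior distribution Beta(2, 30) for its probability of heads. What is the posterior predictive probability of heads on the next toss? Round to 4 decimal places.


Posterior predictive = E[theta] = alpha/(alpha+beta)
= 2/32
= 0.0625

0.0625


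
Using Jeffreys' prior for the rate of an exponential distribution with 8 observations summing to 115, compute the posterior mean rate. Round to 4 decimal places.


Jeffreys' prior leads to posterior Gamma(8, 115).
Mean = 8/115 = 0.0696

0.0696


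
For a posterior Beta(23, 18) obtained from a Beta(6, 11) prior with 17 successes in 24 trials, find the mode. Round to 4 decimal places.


Mode = (alpha - 1) / (alpha + beta - 2)
= 22 / 39
= 0.5641

0.5641


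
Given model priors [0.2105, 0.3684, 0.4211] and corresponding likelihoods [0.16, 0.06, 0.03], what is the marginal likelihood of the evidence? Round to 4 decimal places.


P(E) = sum_i P(M_i) P(E|M_i)
= 0.0337 + 0.0221 + 0.0126
= 0.0684

0.0684


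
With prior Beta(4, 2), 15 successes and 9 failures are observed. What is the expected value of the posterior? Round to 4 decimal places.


Posterior = Beta(19, 11)
E[theta] = alpha/(alpha+beta)
= 19/30 = 0.6333

0.6333


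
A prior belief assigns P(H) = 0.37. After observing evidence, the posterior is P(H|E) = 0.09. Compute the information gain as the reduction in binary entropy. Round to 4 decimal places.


H(prior) = -0.37*log2(0.37) - 0.63*log2(0.63)
= 0.9507
H(post) = -0.09*log2(0.09) - 0.91*log2(0.91)
= 0.4365
IG = 0.9507 - 0.4365 = 0.5142

0.5142


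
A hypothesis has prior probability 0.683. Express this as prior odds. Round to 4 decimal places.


Odds = P(H) / P(not H) = 0.683 / 0.317
= 2.1546

2.1546


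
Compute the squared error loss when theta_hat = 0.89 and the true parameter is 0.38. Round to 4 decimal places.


L = (theta_hat - theta_true)^2
= (0.89 - 0.38)^2
= 0.51^2 = 0.2601

0.2601


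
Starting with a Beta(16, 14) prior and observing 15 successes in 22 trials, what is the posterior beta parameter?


Posterior beta = prior beta + failures
Failures = 22 - 15 = 7
beta_post = 14 + 7 = 21

21


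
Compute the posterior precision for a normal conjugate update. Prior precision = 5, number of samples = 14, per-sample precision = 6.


tau_post = tau_0 + n * tau
= 5 + 14 * 6 = 89

89


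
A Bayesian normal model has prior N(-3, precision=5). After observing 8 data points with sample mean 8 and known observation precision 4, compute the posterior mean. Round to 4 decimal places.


Posterior mean = (prior_precision * prior_mean + n * data_precision * data_mean) / (prior_precision + n * data_precision)
Numerator = 5*-3 + 8*4*8 = 241
Denominator = 5 + 8*4 = 37
Posterior mean = 6.5135

6.5135


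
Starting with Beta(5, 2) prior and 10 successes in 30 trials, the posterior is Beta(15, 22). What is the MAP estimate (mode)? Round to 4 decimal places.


The mode of Beta(a, b) when a > 1 and b > 1 is (a-1)/(a+b-2)
= (15 - 1) / (15 + 22 - 2)
= 14 / 35
= 0.4

0.4


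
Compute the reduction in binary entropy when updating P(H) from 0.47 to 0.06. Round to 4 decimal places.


H_before = -p*log2(p) - (1-p)*log2(1-p) for p=0.47: 0.9974
H_after for p=0.06: 0.3274
Reduction = 0.9974 - 0.3274 = 0.67

0.67


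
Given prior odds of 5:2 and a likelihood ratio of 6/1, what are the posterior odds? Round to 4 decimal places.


Posterior odds = prior odds * LR
Prior odds = 5/2 = 2.5
LR = 6/1 = 6.0
Posterior odds = 2.5 * 6.0 = 15.0

15.0


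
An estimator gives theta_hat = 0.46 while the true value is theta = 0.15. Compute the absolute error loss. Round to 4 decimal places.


The absolute error loss is |theta_hat - theta|
= |0.46 - 0.15|
= 0.31

0.31


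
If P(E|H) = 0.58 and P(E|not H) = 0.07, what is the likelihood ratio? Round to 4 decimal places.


Likelihood ratio = P(E|H) / P(E|not H)
= 0.58 / 0.07
= 8.2857

8.2857


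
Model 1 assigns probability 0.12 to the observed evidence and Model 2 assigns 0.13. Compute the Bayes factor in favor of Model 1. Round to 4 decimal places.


BF = P(data|M1) / P(data|M2)
= 0.12 / 0.13 = 0.9231

0.9231


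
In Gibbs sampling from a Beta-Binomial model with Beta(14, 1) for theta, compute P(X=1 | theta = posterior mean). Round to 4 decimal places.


Posterior mean = alpha/(alpha+beta) = 14/15 = 0.9333
P(X=1|theta=mean) = theta = 0.9333

0.9333


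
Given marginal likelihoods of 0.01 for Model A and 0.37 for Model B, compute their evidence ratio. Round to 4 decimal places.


Ratio = ML(A) / ML(B) = 0.01/0.37
= 0.027

0.027


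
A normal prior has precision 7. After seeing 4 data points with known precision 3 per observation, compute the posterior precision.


In the conjugate normal model, precisions add:
tau_posterior = tau_prior + n * tau_data
= 7 + 4*3 = 19

19


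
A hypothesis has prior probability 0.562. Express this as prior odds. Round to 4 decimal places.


Odds = P(H) / P(not H) = 0.562 / 0.438
= 1.2831

1.2831


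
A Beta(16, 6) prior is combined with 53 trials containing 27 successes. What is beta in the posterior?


In conjugate updating:
beta_posterior = beta_prior + (n - k)
= 6 + (53 - 27)
= 6 + 26 = 32

32


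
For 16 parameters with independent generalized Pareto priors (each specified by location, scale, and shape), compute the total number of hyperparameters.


A generalized Pareto prior has 3 hyperparameters per parameter.
Total = 16 * 3 = 48

48


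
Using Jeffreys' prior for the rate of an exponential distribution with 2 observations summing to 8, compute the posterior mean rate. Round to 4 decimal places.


Jeffreys' prior leads to posterior Gamma(2, 8).
Mean = 2/8 = 0.25

0.25


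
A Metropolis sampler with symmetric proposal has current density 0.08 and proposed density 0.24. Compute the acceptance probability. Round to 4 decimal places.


For symmetric proposals, acceptance = min(1, pi(x*)/pi(x))
= min(1, 0.24/0.08)
= min(1, 3.0) = 1.0

1.0


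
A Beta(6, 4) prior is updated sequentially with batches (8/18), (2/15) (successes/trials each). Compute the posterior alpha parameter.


Sequential conjugate updating is equivalent to a single batch update.
Total successes across all batches = 10
alpha_posterior = alpha_prior + total_successes = 6 + 10
= 16

16


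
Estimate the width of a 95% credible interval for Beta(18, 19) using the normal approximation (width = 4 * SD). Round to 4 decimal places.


For Beta(a,b): Var = ab/((a+b)^2(a+b+1))
Var = 0.0066, SD = 0.0811
Approximate 95% CI width = 4 * 0.0811 = 0.3243

0.3243


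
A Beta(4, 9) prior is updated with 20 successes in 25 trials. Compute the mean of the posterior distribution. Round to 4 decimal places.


After update: Beta(24, 14)
Mean = 24 / (24 + 14) = 24 / 38
= 0.6316

0.6316


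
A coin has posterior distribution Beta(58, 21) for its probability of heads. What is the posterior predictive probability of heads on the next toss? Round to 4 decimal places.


Posterior predictive = E[theta] = alpha/(alpha+beta)
= 58/79
= 0.7342

0.7342


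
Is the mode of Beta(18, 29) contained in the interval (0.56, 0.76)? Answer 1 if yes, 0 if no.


Mode = (a-1)/(a+b-2) = 17/45 = 0.3778
Interval: (0.56, 0.76)
Contains mode? 0

0


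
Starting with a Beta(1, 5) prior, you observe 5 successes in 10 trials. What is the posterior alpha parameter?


For a Beta-Binomial conjugate model:
Posterior alpha = prior alpha + number of successes
= 1 + 5 = 6

6


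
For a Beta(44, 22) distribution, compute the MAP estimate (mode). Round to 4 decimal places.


MAP = mode = (a-1)/(a+b-2)
= (44-1)/(44+22-2)
= 43/64 = 0.6719

0.6719


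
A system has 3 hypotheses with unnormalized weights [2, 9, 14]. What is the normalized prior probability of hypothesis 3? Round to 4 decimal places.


The normalized prior is the weight divided by the total.
Total weight = 25
P(H3) = 14 / 25 = 0.56

0.56


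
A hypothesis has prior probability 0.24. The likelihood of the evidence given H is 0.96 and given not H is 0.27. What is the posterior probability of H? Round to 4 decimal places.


Using Bayes' theorem:
P(E) = 0.24 * 0.96 + 0.76 * 0.27
P(E) = 0.4356
P(H|E) = (0.24 * 0.96) / 0.4356 = 0.5289

0.5289


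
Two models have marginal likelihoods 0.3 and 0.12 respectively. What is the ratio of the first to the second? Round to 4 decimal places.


Evidence ratio = 0.3 / 0.12
= 2.5

2.5


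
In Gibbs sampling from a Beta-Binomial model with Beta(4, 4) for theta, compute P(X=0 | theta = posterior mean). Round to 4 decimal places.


Posterior mean = alpha/(alpha+beta) = 4/8 = 0.5
P(X=0|theta=mean) = 1 - theta = 0.5

0.5


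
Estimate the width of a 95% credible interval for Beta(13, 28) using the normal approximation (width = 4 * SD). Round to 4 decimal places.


For Beta(a,b): Var = ab/((a+b)^2(a+b+1))
Var = 0.0052, SD = 0.0718
Approximate 95% CI width = 4 * 0.0718 = 0.2872

0.2872


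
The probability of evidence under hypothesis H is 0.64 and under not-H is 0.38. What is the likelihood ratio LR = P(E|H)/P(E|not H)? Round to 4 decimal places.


LR = 0.64 / 0.38
= 1.6842

1.6842


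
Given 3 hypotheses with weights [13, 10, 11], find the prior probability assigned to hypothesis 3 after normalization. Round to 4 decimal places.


To normalize, divide each weight by the sum of all weights.
Sum = 34
Prior(H3) = 11/34 = 0.3235

0.3235


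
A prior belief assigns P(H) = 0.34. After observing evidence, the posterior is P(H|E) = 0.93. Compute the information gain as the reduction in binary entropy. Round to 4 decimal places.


H(prior) = -0.34*log2(0.34) - 0.66*log2(0.66)
= 0.9248
H(post) = -0.93*log2(0.93) - 0.07*log2(0.07)
= 0.3659
IG = 0.9248 - 0.3659 = 0.5589

0.5589


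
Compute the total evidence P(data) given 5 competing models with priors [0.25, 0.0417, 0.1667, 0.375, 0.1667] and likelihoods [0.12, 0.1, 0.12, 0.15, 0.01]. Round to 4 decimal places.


Marginal likelihood = sum P(model_i) * P(data|model_i)
Model 1: 0.25 * 0.12 = 0.03
Model 2: 0.0417 * 0.1 = 0.0042
Model 3: 0.1667 * 0.12 = 0.02
Model 4: 0.375 * 0.15 = 0.0562
Model 5: 0.1667 * 0.01 = 0.0017
Total = 0.1121

0.1121


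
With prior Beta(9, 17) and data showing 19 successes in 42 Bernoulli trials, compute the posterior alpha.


Conjugate update: alpha_posterior = alpha_prior + k
= 9 + 19 = 28

28


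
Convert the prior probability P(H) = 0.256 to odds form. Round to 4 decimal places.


P(not H) = 1 - 0.256 = 0.744
Odds = 0.256 / 0.744 = 0.3441

0.3441


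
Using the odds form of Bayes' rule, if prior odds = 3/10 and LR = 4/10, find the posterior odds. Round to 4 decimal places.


Bayes' rule in odds form: posterior odds = prior odds * LR
= (3 * 4) / (10 * 10)
= 12/100 = 0.12

0.12


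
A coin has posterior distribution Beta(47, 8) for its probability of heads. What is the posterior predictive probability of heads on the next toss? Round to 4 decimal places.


Posterior predictive = E[theta] = alpha/(alpha+beta)
= 47/55
= 0.8545

0.8545


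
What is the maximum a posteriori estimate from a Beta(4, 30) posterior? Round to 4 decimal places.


The MAP estimate equals the mode of the distribution.
Mode of Beta(a,b) = (a-1)/(a+b-2)
= 3/32
= 0.0938

0.0938


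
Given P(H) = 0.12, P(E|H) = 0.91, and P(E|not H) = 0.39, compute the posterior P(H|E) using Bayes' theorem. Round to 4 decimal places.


By Bayes' theorem: P(H|E) = P(E|H)*P(H) / P(E)
P(E) = P(E|H)*P(H) + P(E|not H)*P(not H)
P(E) = 0.91*0.12 + 0.39*0.88 = 0.4524
P(H|E) = 0.91*0.12 / 0.4524 = 0.2414

0.2414


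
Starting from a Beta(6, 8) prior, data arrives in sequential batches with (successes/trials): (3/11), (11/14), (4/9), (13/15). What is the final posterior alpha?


In sequential Bayesian updating, we sum all successes.
Total successes = 31
Final alpha = 6 + 31 = 37

37


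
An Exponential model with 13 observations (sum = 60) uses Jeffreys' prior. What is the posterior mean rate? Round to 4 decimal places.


Posterior Gamma(13, 60)
E[lambda] = 13/60 = 0.2167

0.2167


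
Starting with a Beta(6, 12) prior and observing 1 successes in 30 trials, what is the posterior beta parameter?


Posterior beta = prior beta + failures
Failures = 30 - 1 = 29
beta_post = 12 + 29 = 41

41


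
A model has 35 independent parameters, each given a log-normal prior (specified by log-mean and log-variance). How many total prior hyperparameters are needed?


Each log-normal prior needs 2 hyperparameters (log-mean and log-variance).
Total = 2 * 35 = 70

70


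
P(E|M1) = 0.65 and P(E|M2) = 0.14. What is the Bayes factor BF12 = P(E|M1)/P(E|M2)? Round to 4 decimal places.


Bayes factor BF12 = P(E|M1) / P(E|M2)
= 0.65 / 0.14
= 4.6429

4.6429


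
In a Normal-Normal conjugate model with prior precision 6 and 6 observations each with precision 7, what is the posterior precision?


Posterior precision = prior precision + n * observation precision
= 6 + 6 * 7
= 6 + 42 = 48

48


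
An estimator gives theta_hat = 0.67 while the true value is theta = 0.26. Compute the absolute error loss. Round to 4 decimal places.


The absolute error loss is |theta_hat - theta|
= |0.67 - 0.26|
= 0.41

0.41


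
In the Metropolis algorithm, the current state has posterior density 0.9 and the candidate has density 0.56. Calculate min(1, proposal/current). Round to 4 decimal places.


Ratio = 0.56/0.9 = 0.6222
Acceptance probability = min(1, 0.6222)
= 0.6222

0.6222


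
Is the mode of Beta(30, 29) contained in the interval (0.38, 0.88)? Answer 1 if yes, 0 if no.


Mode = (a-1)/(a+b-2) = 29/57 = 0.5088
Interval: (0.38, 0.88)
Contains mode? 1

1


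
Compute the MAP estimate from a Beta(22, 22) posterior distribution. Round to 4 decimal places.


MAP = mode of Beta distribution
= (alpha - 1)/(alpha + beta - 2)
= (22-1)/(22+22-2)
= 21/42 = 0.5

0.5


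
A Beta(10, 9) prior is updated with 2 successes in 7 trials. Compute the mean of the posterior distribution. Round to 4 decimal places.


After update: Beta(12, 14)
Mean = 12 / (12 + 14) = 12 / 26
= 0.4615

0.4615


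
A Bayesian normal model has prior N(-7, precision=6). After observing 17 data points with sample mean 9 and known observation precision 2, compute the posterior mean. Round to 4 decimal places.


Posterior mean = (prior_precision * prior_mean + n * data_precision * data_mean) / (prior_precision + n * data_precision)
Numerator = 6*-7 + 17*2*9 = 264
Denominator = 6 + 17*2 = 40
Posterior mean = 6.6

6.6


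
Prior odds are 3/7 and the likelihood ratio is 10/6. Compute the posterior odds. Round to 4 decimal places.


Posterior odds = prior odds * likelihood ratio
= (3/7) * (10/6)
= 30 / 42
= 0.7143

0.7143


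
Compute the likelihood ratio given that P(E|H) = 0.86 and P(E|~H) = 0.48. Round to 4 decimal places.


LR = P(E|H) / P(E|~H)
= 0.86 / 0.48 = 1.7917

1.7917


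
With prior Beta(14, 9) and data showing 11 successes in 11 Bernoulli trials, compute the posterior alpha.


Conjugate update: alpha_posterior = alpha_prior + k
= 14 + 11 = 25

25


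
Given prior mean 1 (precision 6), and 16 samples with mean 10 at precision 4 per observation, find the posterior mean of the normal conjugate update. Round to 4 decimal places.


The posterior mean is a precision-weighted average of prior and data.
Post. prec. = 6 + 64 = 70
Post. mean = (6 + 640)/70 = 646/70 = 9.2286

9.2286


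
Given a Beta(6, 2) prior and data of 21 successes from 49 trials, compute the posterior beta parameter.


Number of failures = 49 - 21 = 28
Posterior beta = 2 + 28 = 30

30


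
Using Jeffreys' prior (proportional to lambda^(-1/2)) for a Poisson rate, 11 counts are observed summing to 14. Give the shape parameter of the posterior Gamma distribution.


Conjugate update: Gamma(prior_shape + S, prior_rate + n).
Prior shape = 0.5, prior rate = 0.
Posterior shape = 0.5 + S = 0.5 + 14 = 14.5

14.5


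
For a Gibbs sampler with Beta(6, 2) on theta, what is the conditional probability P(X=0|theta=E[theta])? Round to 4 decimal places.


E[theta] = 6/(6+2) = 0.75
P(X=0|theta) = 1 - theta = 0.25

0.25


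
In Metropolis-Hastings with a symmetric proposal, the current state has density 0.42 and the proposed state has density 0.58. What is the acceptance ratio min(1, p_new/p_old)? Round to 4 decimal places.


Ratio = p_new / p_old = 0.58 / 0.42 = 1.381
Acceptance = min(1, 1.381) = 1.0

1.0
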